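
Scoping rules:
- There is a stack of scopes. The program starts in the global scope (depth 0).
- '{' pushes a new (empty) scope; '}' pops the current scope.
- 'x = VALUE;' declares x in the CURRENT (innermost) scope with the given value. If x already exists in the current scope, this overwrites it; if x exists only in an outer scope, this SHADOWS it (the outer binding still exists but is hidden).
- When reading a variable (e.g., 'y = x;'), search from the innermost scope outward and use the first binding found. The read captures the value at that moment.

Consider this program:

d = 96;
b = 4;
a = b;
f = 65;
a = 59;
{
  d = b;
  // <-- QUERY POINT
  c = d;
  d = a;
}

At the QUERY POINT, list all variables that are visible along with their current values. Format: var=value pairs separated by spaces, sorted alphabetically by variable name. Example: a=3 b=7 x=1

Step 1: declare d=96 at depth 0
Step 2: declare b=4 at depth 0
Step 3: declare a=(read b)=4 at depth 0
Step 4: declare f=65 at depth 0
Step 5: declare a=59 at depth 0
Step 6: enter scope (depth=1)
Step 7: declare d=(read b)=4 at depth 1
Visible at query point: a=59 b=4 d=4 f=65

Answer: a=59 b=4 d=4 f=65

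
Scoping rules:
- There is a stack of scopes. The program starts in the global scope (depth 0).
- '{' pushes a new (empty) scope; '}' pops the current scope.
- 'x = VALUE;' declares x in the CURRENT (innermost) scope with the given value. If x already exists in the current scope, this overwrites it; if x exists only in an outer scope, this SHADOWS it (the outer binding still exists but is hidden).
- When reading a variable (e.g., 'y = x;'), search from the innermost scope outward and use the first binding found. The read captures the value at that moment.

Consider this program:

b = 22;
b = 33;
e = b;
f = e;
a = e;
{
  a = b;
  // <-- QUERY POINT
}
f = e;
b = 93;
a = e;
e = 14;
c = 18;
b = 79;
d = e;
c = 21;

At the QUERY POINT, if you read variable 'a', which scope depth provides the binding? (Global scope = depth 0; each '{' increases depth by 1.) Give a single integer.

Step 1: declare b=22 at depth 0
Step 2: declare b=33 at depth 0
Step 3: declare e=(read b)=33 at depth 0
Step 4: declare f=(read e)=33 at depth 0
Step 5: declare a=(read e)=33 at depth 0
Step 6: enter scope (depth=1)
Step 7: declare a=(read b)=33 at depth 1
Visible at query point: a=33 b=33 e=33 f=33

Answer: 1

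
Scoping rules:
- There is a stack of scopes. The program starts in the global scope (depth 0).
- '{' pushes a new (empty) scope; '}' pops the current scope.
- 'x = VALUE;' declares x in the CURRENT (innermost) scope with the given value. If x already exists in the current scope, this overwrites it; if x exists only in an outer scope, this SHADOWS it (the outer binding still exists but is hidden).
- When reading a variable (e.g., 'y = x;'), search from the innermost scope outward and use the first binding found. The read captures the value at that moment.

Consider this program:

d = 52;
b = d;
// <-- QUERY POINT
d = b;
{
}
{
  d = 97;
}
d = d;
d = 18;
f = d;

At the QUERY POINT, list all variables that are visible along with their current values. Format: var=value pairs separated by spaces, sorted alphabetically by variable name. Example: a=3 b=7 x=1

Answer: b=52 d=52

Derivation:
Step 1: declare d=52 at depth 0
Step 2: declare b=(read d)=52 at depth 0
Visible at query point: b=52 d=52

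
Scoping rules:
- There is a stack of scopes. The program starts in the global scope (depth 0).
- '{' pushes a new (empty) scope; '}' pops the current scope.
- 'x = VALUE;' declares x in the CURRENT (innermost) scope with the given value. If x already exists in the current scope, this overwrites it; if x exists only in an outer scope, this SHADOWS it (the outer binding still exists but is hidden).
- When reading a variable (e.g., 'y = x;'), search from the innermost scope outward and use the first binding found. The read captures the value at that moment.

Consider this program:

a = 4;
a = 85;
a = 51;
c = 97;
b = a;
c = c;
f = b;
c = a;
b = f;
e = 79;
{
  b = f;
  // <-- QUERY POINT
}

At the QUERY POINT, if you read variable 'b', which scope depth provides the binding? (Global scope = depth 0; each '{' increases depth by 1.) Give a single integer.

Answer: 1

Derivation:
Step 1: declare a=4 at depth 0
Step 2: declare a=85 at depth 0
Step 3: declare a=51 at depth 0
Step 4: declare c=97 at depth 0
Step 5: declare b=(read a)=51 at depth 0
Step 6: declare c=(read c)=97 at depth 0
Step 7: declare f=(read b)=51 at depth 0
Step 8: declare c=(read a)=51 at depth 0
Step 9: declare b=(read f)=51 at depth 0
Step 10: declare e=79 at depth 0
Step 11: enter scope (depth=1)
Step 12: declare b=(read f)=51 at depth 1
Visible at query point: a=51 b=51 c=51 e=79 f=51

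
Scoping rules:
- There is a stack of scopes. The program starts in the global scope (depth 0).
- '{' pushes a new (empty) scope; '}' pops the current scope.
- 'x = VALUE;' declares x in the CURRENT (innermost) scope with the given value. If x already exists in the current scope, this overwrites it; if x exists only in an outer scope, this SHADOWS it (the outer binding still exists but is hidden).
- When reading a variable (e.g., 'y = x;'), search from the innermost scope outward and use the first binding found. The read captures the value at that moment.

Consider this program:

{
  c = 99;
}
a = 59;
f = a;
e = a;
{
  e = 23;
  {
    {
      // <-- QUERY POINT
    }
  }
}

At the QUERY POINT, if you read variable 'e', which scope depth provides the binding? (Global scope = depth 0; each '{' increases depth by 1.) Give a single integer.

Step 1: enter scope (depth=1)
Step 2: declare c=99 at depth 1
Step 3: exit scope (depth=0)
Step 4: declare a=59 at depth 0
Step 5: declare f=(read a)=59 at depth 0
Step 6: declare e=(read a)=59 at depth 0
Step 7: enter scope (depth=1)
Step 8: declare e=23 at depth 1
Step 9: enter scope (depth=2)
Step 10: enter scope (depth=3)
Visible at query point: a=59 e=23 f=59

Answer: 1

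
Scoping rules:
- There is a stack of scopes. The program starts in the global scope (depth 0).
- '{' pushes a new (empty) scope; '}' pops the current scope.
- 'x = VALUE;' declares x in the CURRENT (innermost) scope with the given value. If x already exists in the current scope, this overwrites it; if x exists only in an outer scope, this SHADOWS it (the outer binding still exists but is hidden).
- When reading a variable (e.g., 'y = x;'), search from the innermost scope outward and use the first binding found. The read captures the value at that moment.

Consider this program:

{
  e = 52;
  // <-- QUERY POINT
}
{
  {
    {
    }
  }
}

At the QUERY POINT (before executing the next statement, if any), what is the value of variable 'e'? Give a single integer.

Step 1: enter scope (depth=1)
Step 2: declare e=52 at depth 1
Visible at query point: e=52

Answer: 52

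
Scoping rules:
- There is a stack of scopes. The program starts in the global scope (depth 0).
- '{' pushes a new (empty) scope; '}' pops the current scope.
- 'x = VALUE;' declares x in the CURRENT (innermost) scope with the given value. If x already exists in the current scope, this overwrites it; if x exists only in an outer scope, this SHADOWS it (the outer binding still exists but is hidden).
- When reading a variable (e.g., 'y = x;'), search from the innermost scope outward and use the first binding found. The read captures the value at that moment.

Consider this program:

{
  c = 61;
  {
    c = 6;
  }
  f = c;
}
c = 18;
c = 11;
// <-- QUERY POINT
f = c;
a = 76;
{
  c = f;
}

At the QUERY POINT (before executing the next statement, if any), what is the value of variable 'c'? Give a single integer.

Answer: 11

Derivation:
Step 1: enter scope (depth=1)
Step 2: declare c=61 at depth 1
Step 3: enter scope (depth=2)
Step 4: declare c=6 at depth 2
Step 5: exit scope (depth=1)
Step 6: declare f=(read c)=61 at depth 1
Step 7: exit scope (depth=0)
Step 8: declare c=18 at depth 0
Step 9: declare c=11 at depth 0
Visible at query point: c=11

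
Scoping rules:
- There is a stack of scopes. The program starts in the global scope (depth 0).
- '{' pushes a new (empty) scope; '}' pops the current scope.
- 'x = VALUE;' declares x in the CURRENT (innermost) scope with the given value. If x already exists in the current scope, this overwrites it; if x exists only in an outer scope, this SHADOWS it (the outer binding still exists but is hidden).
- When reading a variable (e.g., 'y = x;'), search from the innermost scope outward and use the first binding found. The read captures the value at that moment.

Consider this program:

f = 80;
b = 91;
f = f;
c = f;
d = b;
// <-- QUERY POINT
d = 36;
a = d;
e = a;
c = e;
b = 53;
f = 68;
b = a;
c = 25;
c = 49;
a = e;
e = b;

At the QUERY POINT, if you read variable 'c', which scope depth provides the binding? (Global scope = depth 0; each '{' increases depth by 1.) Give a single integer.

Answer: 0

Derivation:
Step 1: declare f=80 at depth 0
Step 2: declare b=91 at depth 0
Step 3: declare f=(read f)=80 at depth 0
Step 4: declare c=(read f)=80 at depth 0
Step 5: declare d=(read b)=91 at depth 0
Visible at query point: b=91 c=80 d=91 f=80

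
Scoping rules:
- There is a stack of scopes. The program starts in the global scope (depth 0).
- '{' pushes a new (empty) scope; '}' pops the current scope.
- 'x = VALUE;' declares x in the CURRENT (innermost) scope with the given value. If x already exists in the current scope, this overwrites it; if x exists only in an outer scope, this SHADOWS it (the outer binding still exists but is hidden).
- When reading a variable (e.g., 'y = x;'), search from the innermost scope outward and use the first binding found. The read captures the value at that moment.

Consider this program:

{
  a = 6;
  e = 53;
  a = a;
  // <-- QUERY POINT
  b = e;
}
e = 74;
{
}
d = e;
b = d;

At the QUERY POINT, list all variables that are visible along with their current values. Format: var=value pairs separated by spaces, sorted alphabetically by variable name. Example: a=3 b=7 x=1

Step 1: enter scope (depth=1)
Step 2: declare a=6 at depth 1
Step 3: declare e=53 at depth 1
Step 4: declare a=(read a)=6 at depth 1
Visible at query point: a=6 e=53

Answer: a=6 e=53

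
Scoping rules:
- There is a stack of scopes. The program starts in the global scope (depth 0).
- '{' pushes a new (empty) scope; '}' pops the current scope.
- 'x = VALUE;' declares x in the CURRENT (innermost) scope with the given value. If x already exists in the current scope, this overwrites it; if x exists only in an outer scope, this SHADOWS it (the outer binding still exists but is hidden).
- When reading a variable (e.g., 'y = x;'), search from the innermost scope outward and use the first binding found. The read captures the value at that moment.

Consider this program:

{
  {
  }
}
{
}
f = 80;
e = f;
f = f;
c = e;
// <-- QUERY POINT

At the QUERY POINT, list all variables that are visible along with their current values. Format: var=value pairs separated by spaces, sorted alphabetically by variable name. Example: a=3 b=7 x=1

Step 1: enter scope (depth=1)
Step 2: enter scope (depth=2)
Step 3: exit scope (depth=1)
Step 4: exit scope (depth=0)
Step 5: enter scope (depth=1)
Step 6: exit scope (depth=0)
Step 7: declare f=80 at depth 0
Step 8: declare e=(read f)=80 at depth 0
Step 9: declare f=(read f)=80 at depth 0
Step 10: declare c=(read e)=80 at depth 0
Visible at query point: c=80 e=80 f=80

Answer: c=80 e=80 f=80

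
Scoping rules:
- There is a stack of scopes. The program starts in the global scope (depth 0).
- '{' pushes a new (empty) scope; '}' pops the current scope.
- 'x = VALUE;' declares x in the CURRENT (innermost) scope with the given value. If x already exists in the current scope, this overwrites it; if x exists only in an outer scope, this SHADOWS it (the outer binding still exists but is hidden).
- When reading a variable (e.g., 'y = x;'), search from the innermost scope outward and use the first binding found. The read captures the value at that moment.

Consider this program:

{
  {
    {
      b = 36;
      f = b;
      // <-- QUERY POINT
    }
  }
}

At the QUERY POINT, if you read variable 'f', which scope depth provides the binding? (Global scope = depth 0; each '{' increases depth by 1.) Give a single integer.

Step 1: enter scope (depth=1)
Step 2: enter scope (depth=2)
Step 3: enter scope (depth=3)
Step 4: declare b=36 at depth 3
Step 5: declare f=(read b)=36 at depth 3
Visible at query point: b=36 f=36

Answer: 3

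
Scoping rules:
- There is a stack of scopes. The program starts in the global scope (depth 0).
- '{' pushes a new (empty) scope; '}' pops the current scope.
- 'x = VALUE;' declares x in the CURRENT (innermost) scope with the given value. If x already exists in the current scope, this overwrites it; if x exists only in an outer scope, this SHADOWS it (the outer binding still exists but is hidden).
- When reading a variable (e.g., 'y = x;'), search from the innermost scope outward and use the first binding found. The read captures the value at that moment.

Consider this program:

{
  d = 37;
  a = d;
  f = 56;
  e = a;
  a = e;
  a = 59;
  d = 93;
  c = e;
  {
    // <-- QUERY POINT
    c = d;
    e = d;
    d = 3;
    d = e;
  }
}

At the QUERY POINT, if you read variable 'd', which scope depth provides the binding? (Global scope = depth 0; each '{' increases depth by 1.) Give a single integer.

Step 1: enter scope (depth=1)
Step 2: declare d=37 at depth 1
Step 3: declare a=(read d)=37 at depth 1
Step 4: declare f=56 at depth 1
Step 5: declare e=(read a)=37 at depth 1
Step 6: declare a=(read e)=37 at depth 1
Step 7: declare a=59 at depth 1
Step 8: declare d=93 at depth 1
Step 9: declare c=(read e)=37 at depth 1
Step 10: enter scope (depth=2)
Visible at query point: a=59 c=37 d=93 e=37 f=56

Answer: 1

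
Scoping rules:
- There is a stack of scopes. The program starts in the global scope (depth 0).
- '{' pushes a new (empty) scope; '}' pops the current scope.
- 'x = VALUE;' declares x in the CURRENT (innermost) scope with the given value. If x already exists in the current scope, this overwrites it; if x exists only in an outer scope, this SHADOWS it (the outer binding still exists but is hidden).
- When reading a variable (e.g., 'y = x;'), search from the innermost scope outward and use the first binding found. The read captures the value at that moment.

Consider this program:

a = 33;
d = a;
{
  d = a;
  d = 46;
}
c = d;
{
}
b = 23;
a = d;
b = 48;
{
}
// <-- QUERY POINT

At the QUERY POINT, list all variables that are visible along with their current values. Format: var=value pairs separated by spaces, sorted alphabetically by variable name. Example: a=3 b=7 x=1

Answer: a=33 b=48 c=33 d=33

Derivation:
Step 1: declare a=33 at depth 0
Step 2: declare d=(read a)=33 at depth 0
Step 3: enter scope (depth=1)
Step 4: declare d=(read a)=33 at depth 1
Step 5: declare d=46 at depth 1
Step 6: exit scope (depth=0)
Step 7: declare c=(read d)=33 at depth 0
Step 8: enter scope (depth=1)
Step 9: exit scope (depth=0)
Step 10: declare b=23 at depth 0
Step 11: declare a=(read d)=33 at depth 0
Step 12: declare b=48 at depth 0
Step 13: enter scope (depth=1)
Step 14: exit scope (depth=0)
Visible at query point: a=33 b=48 c=33 d=33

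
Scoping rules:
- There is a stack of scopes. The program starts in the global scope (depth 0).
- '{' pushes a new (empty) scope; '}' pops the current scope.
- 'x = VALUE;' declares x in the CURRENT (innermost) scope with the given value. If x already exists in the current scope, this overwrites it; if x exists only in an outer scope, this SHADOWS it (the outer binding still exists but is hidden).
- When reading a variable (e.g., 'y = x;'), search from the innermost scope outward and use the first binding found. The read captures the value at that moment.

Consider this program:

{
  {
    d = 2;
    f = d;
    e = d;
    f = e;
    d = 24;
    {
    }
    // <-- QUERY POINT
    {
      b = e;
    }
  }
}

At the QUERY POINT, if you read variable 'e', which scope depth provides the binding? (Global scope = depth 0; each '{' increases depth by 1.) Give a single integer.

Answer: 2

Derivation:
Step 1: enter scope (depth=1)
Step 2: enter scope (depth=2)
Step 3: declare d=2 at depth 2
Step 4: declare f=(read d)=2 at depth 2
Step 5: declare e=(read d)=2 at depth 2
Step 6: declare f=(read e)=2 at depth 2
Step 7: declare d=24 at depth 2
Step 8: enter scope (depth=3)
Step 9: exit scope (depth=2)
Visible at query point: d=24 e=2 f=2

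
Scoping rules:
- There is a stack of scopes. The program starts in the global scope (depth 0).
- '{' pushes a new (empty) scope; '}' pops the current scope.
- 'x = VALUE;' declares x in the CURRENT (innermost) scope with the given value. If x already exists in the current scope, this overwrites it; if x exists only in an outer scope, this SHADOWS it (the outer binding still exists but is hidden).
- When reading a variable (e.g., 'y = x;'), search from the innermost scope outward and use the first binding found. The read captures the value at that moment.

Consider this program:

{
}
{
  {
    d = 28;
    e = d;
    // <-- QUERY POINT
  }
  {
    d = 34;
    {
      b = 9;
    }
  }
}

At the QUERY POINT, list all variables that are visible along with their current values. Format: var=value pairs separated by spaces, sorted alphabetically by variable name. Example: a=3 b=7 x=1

Step 1: enter scope (depth=1)
Step 2: exit scope (depth=0)
Step 3: enter scope (depth=1)
Step 4: enter scope (depth=2)
Step 5: declare d=28 at depth 2
Step 6: declare e=(read d)=28 at depth 2
Visible at query point: d=28 e=28

Answer: d=28 e=28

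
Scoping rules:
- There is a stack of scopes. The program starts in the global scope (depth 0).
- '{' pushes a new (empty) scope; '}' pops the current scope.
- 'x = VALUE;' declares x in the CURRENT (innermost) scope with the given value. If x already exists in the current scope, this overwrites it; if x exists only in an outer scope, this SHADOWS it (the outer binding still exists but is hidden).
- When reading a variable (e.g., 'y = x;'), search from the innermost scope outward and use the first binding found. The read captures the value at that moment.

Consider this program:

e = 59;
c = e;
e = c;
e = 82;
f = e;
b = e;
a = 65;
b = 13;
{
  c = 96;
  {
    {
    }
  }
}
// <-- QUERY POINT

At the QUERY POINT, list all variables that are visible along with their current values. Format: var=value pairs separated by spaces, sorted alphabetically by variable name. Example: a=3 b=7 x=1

Answer: a=65 b=13 c=59 e=82 f=82

Derivation:
Step 1: declare e=59 at depth 0
Step 2: declare c=(read e)=59 at depth 0
Step 3: declare e=(read c)=59 at depth 0
Step 4: declare e=82 at depth 0
Step 5: declare f=(read e)=82 at depth 0
Step 6: declare b=(read e)=82 at depth 0
Step 7: declare a=65 at depth 0
Step 8: declare b=13 at depth 0
Step 9: enter scope (depth=1)
Step 10: declare c=96 at depth 1
Step 11: enter scope (depth=2)
Step 12: enter scope (depth=3)
Step 13: exit scope (depth=2)
Step 14: exit scope (depth=1)
Step 15: exit scope (depth=0)
Visible at query point: a=65 b=13 c=59 e=82 f=82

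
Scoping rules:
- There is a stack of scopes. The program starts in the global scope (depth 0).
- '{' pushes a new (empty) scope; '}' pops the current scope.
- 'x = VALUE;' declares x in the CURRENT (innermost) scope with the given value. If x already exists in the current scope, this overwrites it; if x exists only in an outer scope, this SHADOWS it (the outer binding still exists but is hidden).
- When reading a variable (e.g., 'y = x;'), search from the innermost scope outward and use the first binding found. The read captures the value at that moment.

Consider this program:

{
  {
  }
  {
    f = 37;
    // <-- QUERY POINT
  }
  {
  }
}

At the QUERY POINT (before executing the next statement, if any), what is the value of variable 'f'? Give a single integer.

Answer: 37

Derivation:
Step 1: enter scope (depth=1)
Step 2: enter scope (depth=2)
Step 3: exit scope (depth=1)
Step 4: enter scope (depth=2)
Step 5: declare f=37 at depth 2
Visible at query point: f=37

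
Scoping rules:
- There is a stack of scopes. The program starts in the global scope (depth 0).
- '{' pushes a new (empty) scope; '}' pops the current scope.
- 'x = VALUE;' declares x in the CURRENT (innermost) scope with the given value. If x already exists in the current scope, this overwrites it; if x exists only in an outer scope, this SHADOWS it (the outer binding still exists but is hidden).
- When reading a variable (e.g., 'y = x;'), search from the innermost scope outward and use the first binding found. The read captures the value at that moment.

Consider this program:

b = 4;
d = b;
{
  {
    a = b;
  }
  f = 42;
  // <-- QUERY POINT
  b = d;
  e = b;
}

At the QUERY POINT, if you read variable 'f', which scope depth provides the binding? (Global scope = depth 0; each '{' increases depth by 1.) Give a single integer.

Answer: 1

Derivation:
Step 1: declare b=4 at depth 0
Step 2: declare d=(read b)=4 at depth 0
Step 3: enter scope (depth=1)
Step 4: enter scope (depth=2)
Step 5: declare a=(read b)=4 at depth 2
Step 6: exit scope (depth=1)
Step 7: declare f=42 at depth 1
Visible at query point: b=4 d=4 f=42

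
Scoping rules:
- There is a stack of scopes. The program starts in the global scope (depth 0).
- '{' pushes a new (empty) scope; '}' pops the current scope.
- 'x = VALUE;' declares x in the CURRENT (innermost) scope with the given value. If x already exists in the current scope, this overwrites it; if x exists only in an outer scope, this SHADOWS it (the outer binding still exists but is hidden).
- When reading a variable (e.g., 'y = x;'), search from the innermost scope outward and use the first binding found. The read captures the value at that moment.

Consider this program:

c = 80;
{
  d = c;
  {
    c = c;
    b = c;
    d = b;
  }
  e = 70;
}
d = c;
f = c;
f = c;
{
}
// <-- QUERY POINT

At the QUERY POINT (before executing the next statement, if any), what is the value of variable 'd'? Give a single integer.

Answer: 80

Derivation:
Step 1: declare c=80 at depth 0
Step 2: enter scope (depth=1)
Step 3: declare d=(read c)=80 at depth 1
Step 4: enter scope (depth=2)
Step 5: declare c=(read c)=80 at depth 2
Step 6: declare b=(read c)=80 at depth 2
Step 7: declare d=(read b)=80 at depth 2
Step 8: exit scope (depth=1)
Step 9: declare e=70 at depth 1
Step 10: exit scope (depth=0)
Step 11: declare d=(read c)=80 at depth 0
Step 12: declare f=(read c)=80 at depth 0
Step 13: declare f=(read c)=80 at depth 0
Step 14: enter scope (depth=1)
Step 15: exit scope (depth=0)
Visible at query point: c=80 d=80 f=80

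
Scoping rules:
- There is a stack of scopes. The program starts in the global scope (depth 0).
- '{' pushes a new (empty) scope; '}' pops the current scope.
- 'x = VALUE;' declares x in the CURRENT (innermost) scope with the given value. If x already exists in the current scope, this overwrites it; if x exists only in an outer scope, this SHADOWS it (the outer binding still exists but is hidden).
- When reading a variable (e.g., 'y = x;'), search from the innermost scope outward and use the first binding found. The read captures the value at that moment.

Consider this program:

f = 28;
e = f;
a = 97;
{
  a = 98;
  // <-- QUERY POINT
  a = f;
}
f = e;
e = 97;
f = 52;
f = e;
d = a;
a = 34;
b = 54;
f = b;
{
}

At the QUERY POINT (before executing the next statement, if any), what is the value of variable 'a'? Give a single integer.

Step 1: declare f=28 at depth 0
Step 2: declare e=(read f)=28 at depth 0
Step 3: declare a=97 at depth 0
Step 4: enter scope (depth=1)
Step 5: declare a=98 at depth 1
Visible at query point: a=98 e=28 f=28

Answer: 98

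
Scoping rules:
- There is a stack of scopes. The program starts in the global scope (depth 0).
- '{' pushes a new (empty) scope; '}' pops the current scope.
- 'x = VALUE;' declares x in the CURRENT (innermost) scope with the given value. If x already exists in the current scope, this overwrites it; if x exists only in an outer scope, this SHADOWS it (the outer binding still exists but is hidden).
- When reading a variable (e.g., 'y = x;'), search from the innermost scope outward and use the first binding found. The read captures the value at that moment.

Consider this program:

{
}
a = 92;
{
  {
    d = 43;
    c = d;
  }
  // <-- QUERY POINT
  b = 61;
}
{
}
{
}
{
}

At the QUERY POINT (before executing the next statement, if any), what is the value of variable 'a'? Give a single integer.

Step 1: enter scope (depth=1)
Step 2: exit scope (depth=0)
Step 3: declare a=92 at depth 0
Step 4: enter scope (depth=1)
Step 5: enter scope (depth=2)
Step 6: declare d=43 at depth 2
Step 7: declare c=(read d)=43 at depth 2
Step 8: exit scope (depth=1)
Visible at query point: a=92

Answer: 92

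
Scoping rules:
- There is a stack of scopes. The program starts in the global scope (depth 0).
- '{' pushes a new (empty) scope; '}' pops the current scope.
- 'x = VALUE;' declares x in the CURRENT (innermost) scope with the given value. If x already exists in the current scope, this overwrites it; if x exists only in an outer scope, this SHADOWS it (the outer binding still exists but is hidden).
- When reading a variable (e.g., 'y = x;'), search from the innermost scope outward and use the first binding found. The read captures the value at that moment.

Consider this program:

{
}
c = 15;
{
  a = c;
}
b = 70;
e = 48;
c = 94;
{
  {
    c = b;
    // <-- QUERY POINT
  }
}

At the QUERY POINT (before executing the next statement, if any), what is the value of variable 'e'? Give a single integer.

Step 1: enter scope (depth=1)
Step 2: exit scope (depth=0)
Step 3: declare c=15 at depth 0
Step 4: enter scope (depth=1)
Step 5: declare a=(read c)=15 at depth 1
Step 6: exit scope (depth=0)
Step 7: declare b=70 at depth 0
Step 8: declare e=48 at depth 0
Step 9: declare c=94 at depth 0
Step 10: enter scope (depth=1)
Step 11: enter scope (depth=2)
Step 12: declare c=(read b)=70 at depth 2
Visible at query point: b=70 c=70 e=48

Answer: 48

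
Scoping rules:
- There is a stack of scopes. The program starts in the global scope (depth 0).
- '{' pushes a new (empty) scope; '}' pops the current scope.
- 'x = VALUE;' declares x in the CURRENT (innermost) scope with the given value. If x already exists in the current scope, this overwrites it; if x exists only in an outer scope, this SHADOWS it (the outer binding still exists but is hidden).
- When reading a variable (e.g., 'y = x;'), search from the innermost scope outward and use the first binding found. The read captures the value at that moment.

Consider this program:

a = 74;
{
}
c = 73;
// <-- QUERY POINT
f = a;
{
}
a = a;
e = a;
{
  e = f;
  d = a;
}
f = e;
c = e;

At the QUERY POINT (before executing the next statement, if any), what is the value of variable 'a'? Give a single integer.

Answer: 74

Derivation:
Step 1: declare a=74 at depth 0
Step 2: enter scope (depth=1)
Step 3: exit scope (depth=0)
Step 4: declare c=73 at depth 0
Visible at query point: a=74 c=73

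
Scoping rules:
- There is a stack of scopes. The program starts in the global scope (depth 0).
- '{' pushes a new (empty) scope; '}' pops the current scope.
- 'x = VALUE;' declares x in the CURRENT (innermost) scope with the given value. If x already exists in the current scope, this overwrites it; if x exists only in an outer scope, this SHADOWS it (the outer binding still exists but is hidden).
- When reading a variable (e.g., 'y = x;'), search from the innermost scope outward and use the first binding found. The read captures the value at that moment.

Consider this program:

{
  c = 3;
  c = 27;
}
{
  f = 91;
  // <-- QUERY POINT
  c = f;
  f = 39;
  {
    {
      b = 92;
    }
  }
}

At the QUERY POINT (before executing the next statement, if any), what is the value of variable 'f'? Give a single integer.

Answer: 91

Derivation:
Step 1: enter scope (depth=1)
Step 2: declare c=3 at depth 1
Step 3: declare c=27 at depth 1
Step 4: exit scope (depth=0)
Step 5: enter scope (depth=1)
Step 6: declare f=91 at depth 1
Visible at query point: f=91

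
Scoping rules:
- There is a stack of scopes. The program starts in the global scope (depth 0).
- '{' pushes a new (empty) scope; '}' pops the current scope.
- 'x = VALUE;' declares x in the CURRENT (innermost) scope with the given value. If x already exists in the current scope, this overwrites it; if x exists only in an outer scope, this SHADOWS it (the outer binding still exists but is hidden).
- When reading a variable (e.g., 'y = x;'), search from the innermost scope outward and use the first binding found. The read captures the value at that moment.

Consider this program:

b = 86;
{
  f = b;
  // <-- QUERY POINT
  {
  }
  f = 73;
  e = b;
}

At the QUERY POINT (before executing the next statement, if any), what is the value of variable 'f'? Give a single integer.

Answer: 86

Derivation:
Step 1: declare b=86 at depth 0
Step 2: enter scope (depth=1)
Step 3: declare f=(read b)=86 at depth 1
Visible at query point: b=86 f=86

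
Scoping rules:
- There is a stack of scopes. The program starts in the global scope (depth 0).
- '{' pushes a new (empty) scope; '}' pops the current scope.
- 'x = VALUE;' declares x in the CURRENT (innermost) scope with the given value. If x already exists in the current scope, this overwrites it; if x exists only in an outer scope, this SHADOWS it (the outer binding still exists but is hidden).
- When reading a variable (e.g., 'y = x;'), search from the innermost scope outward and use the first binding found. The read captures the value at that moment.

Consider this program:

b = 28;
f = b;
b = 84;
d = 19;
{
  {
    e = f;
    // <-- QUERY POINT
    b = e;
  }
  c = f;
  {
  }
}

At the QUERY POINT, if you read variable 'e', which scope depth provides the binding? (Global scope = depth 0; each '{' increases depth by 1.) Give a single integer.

Step 1: declare b=28 at depth 0
Step 2: declare f=(read b)=28 at depth 0
Step 3: declare b=84 at depth 0
Step 4: declare d=19 at depth 0
Step 5: enter scope (depth=1)
Step 6: enter scope (depth=2)
Step 7: declare e=(read f)=28 at depth 2
Visible at query point: b=84 d=19 e=28 f=28

Answer: 2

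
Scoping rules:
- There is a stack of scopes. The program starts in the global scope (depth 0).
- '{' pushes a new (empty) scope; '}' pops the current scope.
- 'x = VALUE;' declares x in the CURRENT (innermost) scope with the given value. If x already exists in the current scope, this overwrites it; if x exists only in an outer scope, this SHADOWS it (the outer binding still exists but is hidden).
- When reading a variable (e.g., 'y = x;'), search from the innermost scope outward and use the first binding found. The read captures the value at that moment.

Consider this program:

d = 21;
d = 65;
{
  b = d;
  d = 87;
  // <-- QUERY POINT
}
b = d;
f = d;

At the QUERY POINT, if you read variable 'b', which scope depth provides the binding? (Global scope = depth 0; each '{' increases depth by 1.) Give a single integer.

Step 1: declare d=21 at depth 0
Step 2: declare d=65 at depth 0
Step 3: enter scope (depth=1)
Step 4: declare b=(read d)=65 at depth 1
Step 5: declare d=87 at depth 1
Visible at query point: b=65 d=87

Answer: 1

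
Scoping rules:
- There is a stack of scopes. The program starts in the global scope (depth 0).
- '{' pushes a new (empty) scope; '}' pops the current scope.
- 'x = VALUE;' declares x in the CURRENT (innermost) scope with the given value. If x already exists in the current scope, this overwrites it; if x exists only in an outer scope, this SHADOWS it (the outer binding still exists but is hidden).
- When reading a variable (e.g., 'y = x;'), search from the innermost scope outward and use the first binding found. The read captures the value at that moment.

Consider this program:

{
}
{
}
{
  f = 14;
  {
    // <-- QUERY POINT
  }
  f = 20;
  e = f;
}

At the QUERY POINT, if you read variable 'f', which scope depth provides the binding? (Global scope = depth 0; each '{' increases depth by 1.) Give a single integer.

Step 1: enter scope (depth=1)
Step 2: exit scope (depth=0)
Step 3: enter scope (depth=1)
Step 4: exit scope (depth=0)
Step 5: enter scope (depth=1)
Step 6: declare f=14 at depth 1
Step 7: enter scope (depth=2)
Visible at query point: f=14

Answer: 1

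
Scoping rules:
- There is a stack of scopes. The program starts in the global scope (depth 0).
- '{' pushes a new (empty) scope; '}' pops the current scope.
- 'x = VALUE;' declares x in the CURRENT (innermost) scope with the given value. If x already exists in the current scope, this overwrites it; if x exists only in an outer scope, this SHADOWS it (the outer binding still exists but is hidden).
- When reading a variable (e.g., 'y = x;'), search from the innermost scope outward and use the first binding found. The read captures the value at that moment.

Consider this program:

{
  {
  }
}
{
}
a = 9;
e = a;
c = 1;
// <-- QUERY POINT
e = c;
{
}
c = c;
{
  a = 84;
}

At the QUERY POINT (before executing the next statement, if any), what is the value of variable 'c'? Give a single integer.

Answer: 1

Derivation:
Step 1: enter scope (depth=1)
Step 2: enter scope (depth=2)
Step 3: exit scope (depth=1)
Step 4: exit scope (depth=0)
Step 5: enter scope (depth=1)
Step 6: exit scope (depth=0)
Step 7: declare a=9 at depth 0
Step 8: declare e=(read a)=9 at depth 0
Step 9: declare c=1 at depth 0
Visible at query point: a=9 c=1 e=9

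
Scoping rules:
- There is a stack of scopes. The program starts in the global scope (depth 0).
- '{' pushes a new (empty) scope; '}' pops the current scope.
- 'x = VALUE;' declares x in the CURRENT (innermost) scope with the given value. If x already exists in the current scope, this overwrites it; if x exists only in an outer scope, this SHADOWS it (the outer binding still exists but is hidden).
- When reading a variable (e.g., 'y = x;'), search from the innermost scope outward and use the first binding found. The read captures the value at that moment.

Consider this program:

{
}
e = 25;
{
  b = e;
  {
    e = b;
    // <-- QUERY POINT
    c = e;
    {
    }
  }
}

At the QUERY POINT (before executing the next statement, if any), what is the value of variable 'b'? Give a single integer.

Step 1: enter scope (depth=1)
Step 2: exit scope (depth=0)
Step 3: declare e=25 at depth 0
Step 4: enter scope (depth=1)
Step 5: declare b=(read e)=25 at depth 1
Step 6: enter scope (depth=2)
Step 7: declare e=(read b)=25 at depth 2
Visible at query point: b=25 e=25

Answer: 25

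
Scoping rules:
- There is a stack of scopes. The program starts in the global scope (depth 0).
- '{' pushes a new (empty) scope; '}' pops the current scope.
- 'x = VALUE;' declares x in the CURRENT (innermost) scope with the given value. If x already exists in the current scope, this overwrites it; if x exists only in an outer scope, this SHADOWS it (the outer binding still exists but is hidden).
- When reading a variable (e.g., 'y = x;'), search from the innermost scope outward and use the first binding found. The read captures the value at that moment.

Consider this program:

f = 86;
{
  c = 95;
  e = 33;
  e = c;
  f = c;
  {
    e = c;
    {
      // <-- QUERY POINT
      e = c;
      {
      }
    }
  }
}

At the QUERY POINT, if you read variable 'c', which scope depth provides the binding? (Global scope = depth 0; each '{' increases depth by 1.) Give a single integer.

Answer: 1

Derivation:
Step 1: declare f=86 at depth 0
Step 2: enter scope (depth=1)
Step 3: declare c=95 at depth 1
Step 4: declare e=33 at depth 1
Step 5: declare e=(read c)=95 at depth 1
Step 6: declare f=(read c)=95 at depth 1
Step 7: enter scope (depth=2)
Step 8: declare e=(read c)=95 at depth 2
Step 9: enter scope (depth=3)
Visible at query point: c=95 e=95 f=95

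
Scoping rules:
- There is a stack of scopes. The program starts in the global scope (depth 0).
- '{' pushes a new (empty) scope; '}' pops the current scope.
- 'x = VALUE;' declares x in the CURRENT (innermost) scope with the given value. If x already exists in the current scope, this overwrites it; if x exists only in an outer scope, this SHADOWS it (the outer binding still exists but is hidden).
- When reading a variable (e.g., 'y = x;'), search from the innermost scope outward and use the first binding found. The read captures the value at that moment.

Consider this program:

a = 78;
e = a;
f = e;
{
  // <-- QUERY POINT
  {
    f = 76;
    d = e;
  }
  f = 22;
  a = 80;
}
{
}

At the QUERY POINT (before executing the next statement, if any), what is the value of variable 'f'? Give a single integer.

Answer: 78

Derivation:
Step 1: declare a=78 at depth 0
Step 2: declare e=(read a)=78 at depth 0
Step 3: declare f=(read e)=78 at depth 0
Step 4: enter scope (depth=1)
Visible at query point: a=78 e=78 f=78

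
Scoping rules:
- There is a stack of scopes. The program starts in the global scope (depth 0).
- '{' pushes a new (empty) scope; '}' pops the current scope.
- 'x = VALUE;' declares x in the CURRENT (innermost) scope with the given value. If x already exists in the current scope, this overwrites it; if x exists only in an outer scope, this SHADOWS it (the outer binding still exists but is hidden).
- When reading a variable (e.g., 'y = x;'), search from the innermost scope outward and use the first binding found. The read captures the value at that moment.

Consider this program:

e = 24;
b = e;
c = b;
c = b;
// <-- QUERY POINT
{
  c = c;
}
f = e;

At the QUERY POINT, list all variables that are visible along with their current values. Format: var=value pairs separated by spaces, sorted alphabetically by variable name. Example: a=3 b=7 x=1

Step 1: declare e=24 at depth 0
Step 2: declare b=(read e)=24 at depth 0
Step 3: declare c=(read b)=24 at depth 0
Step 4: declare c=(read b)=24 at depth 0
Visible at query point: b=24 c=24 e=24

Answer: b=24 c=24 e=24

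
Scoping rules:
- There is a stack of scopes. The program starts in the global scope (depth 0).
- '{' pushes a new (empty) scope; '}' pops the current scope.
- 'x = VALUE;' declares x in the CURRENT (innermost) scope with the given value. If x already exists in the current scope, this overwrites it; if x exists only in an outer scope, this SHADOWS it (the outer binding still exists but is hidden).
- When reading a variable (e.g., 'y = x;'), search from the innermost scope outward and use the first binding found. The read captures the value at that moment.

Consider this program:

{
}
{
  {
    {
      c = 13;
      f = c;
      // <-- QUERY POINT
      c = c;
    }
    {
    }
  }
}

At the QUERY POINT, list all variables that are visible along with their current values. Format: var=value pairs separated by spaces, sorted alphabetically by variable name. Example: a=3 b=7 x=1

Answer: c=13 f=13

Derivation:
Step 1: enter scope (depth=1)
Step 2: exit scope (depth=0)
Step 3: enter scope (depth=1)
Step 4: enter scope (depth=2)
Step 5: enter scope (depth=3)
Step 6: declare c=13 at depth 3
Step 7: declare f=(read c)=13 at depth 3
Visible at query point: c=13 f=13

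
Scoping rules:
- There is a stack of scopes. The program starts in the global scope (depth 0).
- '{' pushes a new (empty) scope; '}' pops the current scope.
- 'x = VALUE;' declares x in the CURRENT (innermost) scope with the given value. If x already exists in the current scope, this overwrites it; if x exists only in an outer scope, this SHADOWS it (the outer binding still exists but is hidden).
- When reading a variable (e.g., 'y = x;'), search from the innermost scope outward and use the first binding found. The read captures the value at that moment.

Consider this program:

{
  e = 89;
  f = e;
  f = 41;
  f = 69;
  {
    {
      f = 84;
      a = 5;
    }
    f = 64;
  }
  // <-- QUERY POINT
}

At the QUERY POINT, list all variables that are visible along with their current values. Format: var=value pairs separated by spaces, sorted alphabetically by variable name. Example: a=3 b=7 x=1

Answer: e=89 f=69

Derivation:
Step 1: enter scope (depth=1)
Step 2: declare e=89 at depth 1
Step 3: declare f=(read e)=89 at depth 1
Step 4: declare f=41 at depth 1
Step 5: declare f=69 at depth 1
Step 6: enter scope (depth=2)
Step 7: enter scope (depth=3)
Step 8: declare f=84 at depth 3
Step 9: declare a=5 at depth 3
Step 10: exit scope (depth=2)
Step 11: declare f=64 at depth 2
Step 12: exit scope (depth=1)
Visible at query point: e=89 f=69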